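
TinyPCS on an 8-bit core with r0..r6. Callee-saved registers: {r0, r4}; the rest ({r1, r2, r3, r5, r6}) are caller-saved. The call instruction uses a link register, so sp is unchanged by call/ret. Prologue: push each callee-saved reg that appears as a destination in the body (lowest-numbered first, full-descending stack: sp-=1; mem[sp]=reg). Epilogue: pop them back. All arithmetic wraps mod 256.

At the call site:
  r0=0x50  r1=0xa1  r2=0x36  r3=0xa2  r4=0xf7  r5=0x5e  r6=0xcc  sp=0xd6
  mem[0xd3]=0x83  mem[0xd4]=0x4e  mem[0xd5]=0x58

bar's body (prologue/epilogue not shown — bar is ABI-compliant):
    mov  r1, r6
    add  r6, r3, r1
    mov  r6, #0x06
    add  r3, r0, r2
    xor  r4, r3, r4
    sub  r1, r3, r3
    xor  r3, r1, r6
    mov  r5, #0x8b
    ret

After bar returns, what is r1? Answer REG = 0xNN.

prologue: push r4 → mem[0xd5]=0xf7, sp=0xd5
body[0] mov  r1, r6 → r1=0xcc
body[1] add  r6, r3, r1 → r6=0x6e
body[2] mov  r6, #0x06 → r6=0x06
body[3] add  r3, r0, r2 → r3=0x86
body[4] xor  r4, r3, r4 → r4=0x71
body[5] sub  r1, r3, r3 → r1=0x00
body[6] xor  r3, r1, r6 → r3=0x06
body[7] mov  r5, #0x8b → r5=0x8b
epilogue: pop r4=0xf7, sp=0xd6
r1 is caller-saved → body value

REG = 0x00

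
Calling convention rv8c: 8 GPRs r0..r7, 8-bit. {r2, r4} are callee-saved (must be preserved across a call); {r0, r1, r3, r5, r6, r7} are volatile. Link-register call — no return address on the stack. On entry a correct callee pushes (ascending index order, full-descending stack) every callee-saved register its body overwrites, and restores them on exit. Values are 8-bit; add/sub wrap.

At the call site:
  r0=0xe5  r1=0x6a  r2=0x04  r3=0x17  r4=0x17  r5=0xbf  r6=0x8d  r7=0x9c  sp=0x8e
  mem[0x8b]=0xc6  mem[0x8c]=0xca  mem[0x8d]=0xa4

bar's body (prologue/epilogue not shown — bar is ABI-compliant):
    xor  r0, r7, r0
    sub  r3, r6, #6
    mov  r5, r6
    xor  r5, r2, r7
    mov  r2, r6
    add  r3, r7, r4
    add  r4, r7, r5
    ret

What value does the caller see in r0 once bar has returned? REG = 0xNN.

prologue: push r2 -> mem[0x8d]=0x04, sp=0x8d
prologue: push r4 -> mem[0x8c]=0x17, sp=0x8c
body[0] xor  r0, r7, r0 -> r0=0x79
body[1] sub  r3, r6, #6 -> r3=0x87
body[2] mov  r5, r6 -> r5=0x8d
body[3] xor  r5, r2, r7 -> r5=0x98
body[4] mov  r2, r6 -> r2=0x8d
body[5] add  r3, r7, r4 -> r3=0xb3
body[6] add  r4, r7, r5 -> r4=0x34
epilogue: pop r4=0x17, sp=0x8d
epilogue: pop r2=0x04, sp=0x8e
r0 is caller-saved -> body value

REG = 0x79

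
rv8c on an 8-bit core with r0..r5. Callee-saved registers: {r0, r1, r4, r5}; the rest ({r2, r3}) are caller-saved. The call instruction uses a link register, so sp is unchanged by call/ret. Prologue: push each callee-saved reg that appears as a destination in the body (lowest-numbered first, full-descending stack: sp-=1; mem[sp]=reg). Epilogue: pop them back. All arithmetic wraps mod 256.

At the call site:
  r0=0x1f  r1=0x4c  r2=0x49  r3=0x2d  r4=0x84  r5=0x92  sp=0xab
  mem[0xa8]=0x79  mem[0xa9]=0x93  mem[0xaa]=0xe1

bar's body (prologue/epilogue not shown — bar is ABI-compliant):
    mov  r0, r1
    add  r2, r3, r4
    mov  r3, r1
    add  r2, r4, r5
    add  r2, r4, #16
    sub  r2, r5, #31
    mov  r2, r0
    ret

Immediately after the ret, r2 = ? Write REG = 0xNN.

prologue: push r0 → mem[0xaa]=0x1f, sp=0xaa
body[0] mov  r0, r1 → r0=0x4c
body[1] add  r2, r3, r4 → r2=0xb1
body[2] mov  r3, r1 → r3=0x4c
body[3] add  r2, r4, r5 → r2=0x16
body[4] add  r2, r4, #16 → r2=0x94
body[5] sub  r2, r5, #31 → r2=0x73
body[6] mov  r2, r0 → r2=0x4c
epilogue: pop r0=0x1f, sp=0xab
r2 is caller-saved → body value

REG = 0x4c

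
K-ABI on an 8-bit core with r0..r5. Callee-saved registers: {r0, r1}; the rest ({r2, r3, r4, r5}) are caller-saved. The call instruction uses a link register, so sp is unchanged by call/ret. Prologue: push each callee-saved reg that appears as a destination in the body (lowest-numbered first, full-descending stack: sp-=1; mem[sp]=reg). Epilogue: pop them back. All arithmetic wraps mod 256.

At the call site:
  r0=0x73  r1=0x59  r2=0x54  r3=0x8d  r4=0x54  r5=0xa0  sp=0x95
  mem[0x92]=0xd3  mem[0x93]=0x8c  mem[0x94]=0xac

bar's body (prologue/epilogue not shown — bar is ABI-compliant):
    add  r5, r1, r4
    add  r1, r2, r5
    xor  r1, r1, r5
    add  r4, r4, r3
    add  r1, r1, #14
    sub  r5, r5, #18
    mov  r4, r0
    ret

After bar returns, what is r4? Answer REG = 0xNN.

prologue: push r1 → mem[0x94]=0x59, sp=0x94
body[0] add  r5, r1, r4 → r5=0xad
body[1] add  r1, r2, r5 → r1=0x01
body[2] xor  r1, r1, r5 → r1=0xac
body[3] add  r4, r4, r3 → r4=0xe1
body[4] add  r1, r1, #14 → r1=0xba
body[5] sub  r5, r5, #18 → r5=0x9b
body[6] mov  r4, r0 → r4=0x73
epilogue: pop r1=0x59, sp=0x95
r4 is caller-saved → body value

REG = 0x73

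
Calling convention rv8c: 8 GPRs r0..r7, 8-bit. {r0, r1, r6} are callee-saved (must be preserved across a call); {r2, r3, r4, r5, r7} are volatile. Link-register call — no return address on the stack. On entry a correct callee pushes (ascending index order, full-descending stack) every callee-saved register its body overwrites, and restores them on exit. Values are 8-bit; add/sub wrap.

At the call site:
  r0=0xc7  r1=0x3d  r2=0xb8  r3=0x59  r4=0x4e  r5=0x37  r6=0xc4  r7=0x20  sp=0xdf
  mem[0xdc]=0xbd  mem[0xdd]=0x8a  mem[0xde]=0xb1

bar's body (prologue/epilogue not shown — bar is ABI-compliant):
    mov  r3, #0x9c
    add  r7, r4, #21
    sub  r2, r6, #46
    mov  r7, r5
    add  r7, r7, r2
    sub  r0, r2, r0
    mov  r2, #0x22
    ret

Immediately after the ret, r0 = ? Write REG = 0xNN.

prologue: push r0 -> mem[0xde]=0xc7, sp=0xde
body[0] mov  r3, #0x9c -> r3=0x9c
body[1] add  r7, r4, #21 -> r7=0x63
body[2] sub  r2, r6, #46 -> r2=0x96
body[3] mov  r7, r5 -> r7=0x37
body[4] add  r7, r7, r2 -> r7=0xcd
body[5] sub  r0, r2, r0 -> r0=0xcf
body[6] mov  r2, #0x22 -> r2=0x22
epilogue: pop r0=0xc7, sp=0xdf
r0 is callee-saved -> restored

REG = 0xc7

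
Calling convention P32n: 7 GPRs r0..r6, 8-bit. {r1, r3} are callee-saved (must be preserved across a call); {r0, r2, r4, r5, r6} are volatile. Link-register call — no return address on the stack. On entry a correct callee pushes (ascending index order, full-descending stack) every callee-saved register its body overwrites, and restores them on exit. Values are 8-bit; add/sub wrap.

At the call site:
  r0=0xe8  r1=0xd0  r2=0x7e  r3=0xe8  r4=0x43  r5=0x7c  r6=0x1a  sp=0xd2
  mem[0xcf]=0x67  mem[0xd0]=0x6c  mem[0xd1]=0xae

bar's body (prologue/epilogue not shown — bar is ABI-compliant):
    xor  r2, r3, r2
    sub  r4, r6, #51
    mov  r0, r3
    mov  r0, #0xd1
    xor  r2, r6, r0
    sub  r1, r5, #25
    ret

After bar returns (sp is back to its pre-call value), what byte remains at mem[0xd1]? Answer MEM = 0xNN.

prologue: push r1 → mem[0xd1]=0xd0, sp=0xd1
body[0] xor  r2, r3, r2 → r2=0x96
body[1] sub  r4, r6, #51 → r4=0xe7
body[2] mov  r0, r3 → r0=0xe8
body[3] mov  r0, #0xd1 → r0=0xd1
body[4] xor  r2, r6, r0 → r2=0xcb
body[5] sub  r1, r5, #25 → r1=0x63
epilogue: pop r1=0xd0, sp=0xd2
prologue pushed ['r1'] at ['0xd1']

MEM = 0xd0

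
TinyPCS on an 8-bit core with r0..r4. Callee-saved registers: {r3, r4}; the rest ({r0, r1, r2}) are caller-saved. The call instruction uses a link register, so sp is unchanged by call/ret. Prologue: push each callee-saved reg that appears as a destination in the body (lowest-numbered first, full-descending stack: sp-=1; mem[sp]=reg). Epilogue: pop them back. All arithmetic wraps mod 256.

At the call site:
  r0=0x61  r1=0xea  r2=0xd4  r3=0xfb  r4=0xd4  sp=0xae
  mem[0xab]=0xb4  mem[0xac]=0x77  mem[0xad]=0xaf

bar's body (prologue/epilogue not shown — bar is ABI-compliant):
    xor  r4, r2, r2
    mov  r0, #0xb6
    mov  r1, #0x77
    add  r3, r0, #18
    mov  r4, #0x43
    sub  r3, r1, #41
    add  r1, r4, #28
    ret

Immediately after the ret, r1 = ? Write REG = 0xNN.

REG = 0x5f

prologue: push r3 -> mem[0xad]=0xfb, sp=0xad
prologue: push r4 -> mem[0xac]=0xd4, sp=0xac
body[0] xor  r4, r2, r2 -> r4=0x00
body[1] mov  r0, #0xb6 -> r0=0xb6
body[2] mov  r1, #0x77 -> r1=0x77
body[3] add  r3, r0, #18 -> r3=0xc8
body[4] mov  r4, #0x43 -> r4=0x43
body[5] sub  r3, r1, #41 -> r3=0x4e
body[6] add  r1, r4, #28 -> r1=0x5f
epilogue: pop r4=0xd4, sp=0xad
epilogue: pop r3=0xfb, sp=0xae
r1 is caller-saved -> body value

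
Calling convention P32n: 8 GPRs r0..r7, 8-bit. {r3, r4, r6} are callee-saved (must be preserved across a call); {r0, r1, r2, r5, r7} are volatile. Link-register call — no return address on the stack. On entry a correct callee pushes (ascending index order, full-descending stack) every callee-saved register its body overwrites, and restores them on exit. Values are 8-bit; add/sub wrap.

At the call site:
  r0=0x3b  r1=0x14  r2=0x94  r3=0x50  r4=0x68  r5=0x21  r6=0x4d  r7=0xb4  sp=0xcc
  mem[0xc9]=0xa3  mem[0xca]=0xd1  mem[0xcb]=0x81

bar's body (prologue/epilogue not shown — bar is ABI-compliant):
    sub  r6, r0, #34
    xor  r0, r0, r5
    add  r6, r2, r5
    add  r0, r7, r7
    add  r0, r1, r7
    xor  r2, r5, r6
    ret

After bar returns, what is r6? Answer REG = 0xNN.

REG = 0x4d

prologue: push r6 -> mem[0xcb]=0x4d, sp=0xcb
body[0] sub  r6, r0, #34 -> r6=0x19
body[1] xor  r0, r0, r5 -> r0=0x1a
body[2] add  r6, r2, r5 -> r6=0xb5
body[3] add  r0, r7, r7 -> r0=0x68
body[4] add  r0, r1, r7 -> r0=0xc8
body[5] xor  r2, r5, r6 -> r2=0x94
epilogue: pop r6=0x4d, sp=0xcc
r6 is callee-saved -> restored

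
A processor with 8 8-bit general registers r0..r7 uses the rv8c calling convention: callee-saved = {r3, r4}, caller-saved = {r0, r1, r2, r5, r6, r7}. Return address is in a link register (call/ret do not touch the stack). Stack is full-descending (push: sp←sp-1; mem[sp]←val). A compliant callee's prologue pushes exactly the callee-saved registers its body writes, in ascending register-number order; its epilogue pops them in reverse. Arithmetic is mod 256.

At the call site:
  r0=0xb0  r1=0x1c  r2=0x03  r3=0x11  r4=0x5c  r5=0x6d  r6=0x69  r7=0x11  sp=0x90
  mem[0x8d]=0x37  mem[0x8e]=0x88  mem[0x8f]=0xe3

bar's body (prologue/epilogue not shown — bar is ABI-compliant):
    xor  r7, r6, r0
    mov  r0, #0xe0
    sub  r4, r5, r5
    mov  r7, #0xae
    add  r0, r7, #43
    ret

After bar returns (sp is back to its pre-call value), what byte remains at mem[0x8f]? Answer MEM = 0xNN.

prologue: push r4 → mem[0x8f]=0x5c, sp=0x8f
body[0] xor  r7, r6, r0 → r7=0xd9
body[1] mov  r0, #0xe0 → r0=0xe0
body[2] sub  r4, r5, r5 → r4=0x00
body[3] mov  r7, #0xae → r7=0xae
body[4] add  r0, r7, #43 → r0=0xd9
epilogue: pop r4=0x5c, sp=0x90
prologue pushed ['r4'] at ['0x8f']

MEM = 0x5c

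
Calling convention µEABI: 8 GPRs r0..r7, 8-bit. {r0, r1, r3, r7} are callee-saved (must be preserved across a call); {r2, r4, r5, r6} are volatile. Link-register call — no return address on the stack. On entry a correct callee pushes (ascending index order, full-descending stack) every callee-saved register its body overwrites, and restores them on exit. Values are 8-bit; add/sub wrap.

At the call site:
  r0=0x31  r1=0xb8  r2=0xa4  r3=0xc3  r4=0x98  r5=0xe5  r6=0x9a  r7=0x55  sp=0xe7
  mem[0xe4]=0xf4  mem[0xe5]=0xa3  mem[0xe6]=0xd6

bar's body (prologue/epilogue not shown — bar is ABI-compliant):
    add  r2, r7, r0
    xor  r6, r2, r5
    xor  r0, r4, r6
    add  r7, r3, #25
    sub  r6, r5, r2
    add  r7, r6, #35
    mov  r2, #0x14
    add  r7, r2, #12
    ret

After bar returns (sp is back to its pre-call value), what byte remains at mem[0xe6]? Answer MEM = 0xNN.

MEM = 0x31

prologue: push r0 → mem[0xe6]=0x31, sp=0xe6
prologue: push r7 → mem[0xe5]=0x55, sp=0xe5
body[0] add  r2, r7, r0 → r2=0x86
body[1] xor  r6, r2, r5 → r6=0x63
body[2] xor  r0, r4, r6 → r0=0xfb
body[3] add  r7, r3, #25 → r7=0xdc
body[4] sub  r6, r5, r2 → r6=0x5f
body[5] add  r7, r6, #35 → r7=0x82
body[6] mov  r2, #0x14 → r2=0x14
body[7] add  r7, r2, #12 → r7=0x20
epilogue: pop r7=0x55, sp=0xe6
epilogue: pop r0=0x31, sp=0xe7
prologue pushed ['r0', 'r7'] at ['0xe6', '0xe5']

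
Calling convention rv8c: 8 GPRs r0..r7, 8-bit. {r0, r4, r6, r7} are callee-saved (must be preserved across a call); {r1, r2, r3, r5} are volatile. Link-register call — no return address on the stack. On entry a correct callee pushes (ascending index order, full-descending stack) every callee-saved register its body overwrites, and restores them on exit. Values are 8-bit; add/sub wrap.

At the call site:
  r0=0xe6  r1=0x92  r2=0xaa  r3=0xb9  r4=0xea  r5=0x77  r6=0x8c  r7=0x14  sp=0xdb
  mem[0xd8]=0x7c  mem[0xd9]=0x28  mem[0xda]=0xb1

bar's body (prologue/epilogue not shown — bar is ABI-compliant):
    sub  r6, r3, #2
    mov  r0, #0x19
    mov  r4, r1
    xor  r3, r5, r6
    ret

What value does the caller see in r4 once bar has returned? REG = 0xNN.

REG = 0xea

prologue: push r0 → mem[0xda]=0xe6, sp=0xda
prologue: push r4 → mem[0xd9]=0xea, sp=0xd9
prologue: push r6 → mem[0xd8]=0x8c, sp=0xd8
body[0] sub  r6, r3, #2 → r6=0xb7
body[1] mov  r0, #0x19 → r0=0x19
body[2] mov  r4, r1 → r4=0x92
body[3] xor  r3, r5, r6 → r3=0xc0
epilogue: pop r6=0x8c, sp=0xd9
epilogue: pop r4=0xea, sp=0xda
epilogue: pop r0=0xe6, sp=0xdb
r4 is callee-saved → restored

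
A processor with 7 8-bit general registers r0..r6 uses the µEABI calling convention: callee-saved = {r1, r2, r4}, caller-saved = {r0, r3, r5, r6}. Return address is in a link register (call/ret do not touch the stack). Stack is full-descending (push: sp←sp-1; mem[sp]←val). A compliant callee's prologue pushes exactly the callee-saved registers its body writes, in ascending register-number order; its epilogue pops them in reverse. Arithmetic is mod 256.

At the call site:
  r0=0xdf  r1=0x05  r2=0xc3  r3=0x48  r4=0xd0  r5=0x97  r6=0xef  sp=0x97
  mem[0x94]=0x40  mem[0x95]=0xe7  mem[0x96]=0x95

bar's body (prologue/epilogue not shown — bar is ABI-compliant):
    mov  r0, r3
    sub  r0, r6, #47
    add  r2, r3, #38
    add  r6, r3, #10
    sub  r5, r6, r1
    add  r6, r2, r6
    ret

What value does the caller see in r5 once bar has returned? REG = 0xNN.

REG = 0x4d

prologue: push r2 → mem[0x96]=0xc3, sp=0x96
body[0] mov  r0, r3 → r0=0x48
body[1] sub  r0, r6, #47 → r0=0xc0
body[2] add  r2, r3, #38 → r2=0x6e
body[3] add  r6, r3, #10 → r6=0x52
body[4] sub  r5, r6, r1 → r5=0x4d
body[5] add  r6, r2, r6 → r6=0xc0
epilogue: pop r2=0xc3, sp=0x97
r5 is caller-saved → body value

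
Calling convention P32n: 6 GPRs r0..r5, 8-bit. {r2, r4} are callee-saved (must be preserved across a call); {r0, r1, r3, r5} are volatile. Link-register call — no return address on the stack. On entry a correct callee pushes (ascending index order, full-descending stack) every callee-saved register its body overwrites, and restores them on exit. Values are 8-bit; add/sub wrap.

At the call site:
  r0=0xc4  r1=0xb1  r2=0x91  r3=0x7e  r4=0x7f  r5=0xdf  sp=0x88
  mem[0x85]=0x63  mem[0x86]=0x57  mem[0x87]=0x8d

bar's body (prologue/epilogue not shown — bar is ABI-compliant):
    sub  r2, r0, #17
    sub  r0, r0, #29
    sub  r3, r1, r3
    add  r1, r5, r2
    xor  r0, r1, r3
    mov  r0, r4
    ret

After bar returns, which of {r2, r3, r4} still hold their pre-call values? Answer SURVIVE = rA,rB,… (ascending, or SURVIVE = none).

SURVIVE = r2,r4

prologue: push r2 -> mem[0x87]=0x91, sp=0x87
body[0] sub  r2, r0, #17 -> r2=0xb3
body[1] sub  r0, r0, #29 -> r0=0xa7
body[2] sub  r3, r1, r3 -> r3=0x33
body[3] add  r1, r5, r2 -> r1=0x92
body[4] xor  r0, r1, r3 -> r0=0xa1
body[5] mov  r0, r4 -> r0=0x7f
epilogue: pop r2=0x91, sp=0x88
r2: callee-saved, written=True
r3: caller-saved, written=True
r4: callee-saved, written=False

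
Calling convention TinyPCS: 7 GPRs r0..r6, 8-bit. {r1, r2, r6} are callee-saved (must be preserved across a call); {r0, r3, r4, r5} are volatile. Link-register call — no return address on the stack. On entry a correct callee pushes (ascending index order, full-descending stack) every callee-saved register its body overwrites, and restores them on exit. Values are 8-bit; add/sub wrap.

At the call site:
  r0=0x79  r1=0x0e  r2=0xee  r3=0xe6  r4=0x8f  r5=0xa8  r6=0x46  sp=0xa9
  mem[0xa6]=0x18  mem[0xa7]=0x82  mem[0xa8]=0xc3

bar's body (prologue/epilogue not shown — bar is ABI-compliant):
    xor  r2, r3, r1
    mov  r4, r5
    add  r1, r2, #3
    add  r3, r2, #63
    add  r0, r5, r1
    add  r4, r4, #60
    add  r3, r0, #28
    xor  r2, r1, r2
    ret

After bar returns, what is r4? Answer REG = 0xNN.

REG = 0xe4

prologue: push r1 → mem[0xa8]=0x0e, sp=0xa8
prologue: push r2 → mem[0xa7]=0xee, sp=0xa7
body[0] xor  r2, r3, r1 → r2=0xe8
body[1] mov  r4, r5 → r4=0xa8
body[2] add  r1, r2, #3 → r1=0xeb
body[3] add  r3, r2, #63 → r3=0x27
body[4] add  r0, r5, r1 → r0=0x93
body[5] add  r4, r4, #60 → r4=0xe4
body[6] add  r3, r0, #28 → r3=0xaf
body[7] xor  r2, r1, r2 → r2=0x03
epilogue: pop r2=0xee, sp=0xa8
epilogue: pop r1=0x0e, sp=0xa9
r4 is caller-saved → body value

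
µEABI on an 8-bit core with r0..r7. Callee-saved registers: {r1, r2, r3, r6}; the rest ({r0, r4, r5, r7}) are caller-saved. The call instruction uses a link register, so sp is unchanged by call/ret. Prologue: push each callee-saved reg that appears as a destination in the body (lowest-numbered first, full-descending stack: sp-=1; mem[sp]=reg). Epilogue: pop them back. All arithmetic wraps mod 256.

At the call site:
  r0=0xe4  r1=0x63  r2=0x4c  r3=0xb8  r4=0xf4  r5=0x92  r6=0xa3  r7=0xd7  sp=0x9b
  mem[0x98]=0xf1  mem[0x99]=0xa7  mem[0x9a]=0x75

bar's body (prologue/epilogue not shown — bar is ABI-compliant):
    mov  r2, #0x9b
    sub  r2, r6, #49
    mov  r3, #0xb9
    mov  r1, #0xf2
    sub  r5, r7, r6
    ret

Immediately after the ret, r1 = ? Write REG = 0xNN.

REG = 0x63

prologue: push r1 -> mem[0x9a]=0x63, sp=0x9a
prologue: push r2 -> mem[0x99]=0x4c, sp=0x99
prologue: push r3 -> mem[0x98]=0xb8, sp=0x98
body[0] mov  r2, #0x9b -> r2=0x9b
body[1] sub  r2, r6, #49 -> r2=0x72
body[2] mov  r3, #0xb9 -> r3=0xb9
body[3] mov  r1, #0xf2 -> r1=0xf2
body[4] sub  r5, r7, r6 -> r5=0x34
epilogue: pop r3=0xb8, sp=0x99
epilogue: pop r2=0x4c, sp=0x9a
epilogue: pop r1=0x63, sp=0x9b
r1 is callee-saved -> restored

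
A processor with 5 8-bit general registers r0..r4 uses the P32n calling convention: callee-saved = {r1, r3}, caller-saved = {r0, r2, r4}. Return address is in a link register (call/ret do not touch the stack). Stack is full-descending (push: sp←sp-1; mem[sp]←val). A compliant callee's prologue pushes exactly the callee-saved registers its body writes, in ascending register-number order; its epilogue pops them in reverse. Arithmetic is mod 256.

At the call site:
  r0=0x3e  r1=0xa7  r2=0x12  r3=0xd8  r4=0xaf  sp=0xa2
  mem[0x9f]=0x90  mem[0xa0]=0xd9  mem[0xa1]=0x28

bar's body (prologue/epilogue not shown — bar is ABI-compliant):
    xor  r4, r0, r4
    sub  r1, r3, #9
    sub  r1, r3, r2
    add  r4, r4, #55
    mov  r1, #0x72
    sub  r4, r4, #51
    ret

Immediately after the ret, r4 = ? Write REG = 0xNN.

prologue: push r1 -> mem[0xa1]=0xa7, sp=0xa1
body[0] xor  r4, r0, r4 -> r4=0x91
body[1] sub  r1, r3, #9 -> r1=0xcf
body[2] sub  r1, r3, r2 -> r1=0xc6
body[3] add  r4, r4, #55 -> r4=0xc8
body[4] mov  r1, #0x72 -> r1=0x72
body[5] sub  r4, r4, #51 -> r4=0x95
epilogue: pop r1=0xa7, sp=0xa2
r4 is caller-saved -> body value

REG = 0x95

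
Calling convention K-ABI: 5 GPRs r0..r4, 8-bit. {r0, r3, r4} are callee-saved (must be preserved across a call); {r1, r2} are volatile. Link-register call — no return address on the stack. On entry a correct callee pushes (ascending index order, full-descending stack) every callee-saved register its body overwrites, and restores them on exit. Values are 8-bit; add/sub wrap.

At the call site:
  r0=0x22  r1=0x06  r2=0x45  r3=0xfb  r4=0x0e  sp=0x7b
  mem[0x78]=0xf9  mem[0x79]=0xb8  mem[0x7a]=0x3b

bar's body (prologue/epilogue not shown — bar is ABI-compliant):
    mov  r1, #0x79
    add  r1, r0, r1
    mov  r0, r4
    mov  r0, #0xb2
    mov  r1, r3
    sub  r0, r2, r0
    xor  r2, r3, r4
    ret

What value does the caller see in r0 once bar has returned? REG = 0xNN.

REG = 0x22

prologue: push r0 → mem[0x7a]=0x22, sp=0x7a
body[0] mov  r1, #0x79 → r1=0x79
body[1] add  r1, r0, r1 → r1=0x9b
body[2] mov  r0, r4 → r0=0x0e
body[3] mov  r0, #0xb2 → r0=0xb2
body[4] mov  r1, r3 → r1=0xfb
body[5] sub  r0, r2, r0 → r0=0x93
body[6] xor  r2, r3, r4 → r2=0xf5
epilogue: pop r0=0x22, sp=0x7b
r0 is callee-saved → restored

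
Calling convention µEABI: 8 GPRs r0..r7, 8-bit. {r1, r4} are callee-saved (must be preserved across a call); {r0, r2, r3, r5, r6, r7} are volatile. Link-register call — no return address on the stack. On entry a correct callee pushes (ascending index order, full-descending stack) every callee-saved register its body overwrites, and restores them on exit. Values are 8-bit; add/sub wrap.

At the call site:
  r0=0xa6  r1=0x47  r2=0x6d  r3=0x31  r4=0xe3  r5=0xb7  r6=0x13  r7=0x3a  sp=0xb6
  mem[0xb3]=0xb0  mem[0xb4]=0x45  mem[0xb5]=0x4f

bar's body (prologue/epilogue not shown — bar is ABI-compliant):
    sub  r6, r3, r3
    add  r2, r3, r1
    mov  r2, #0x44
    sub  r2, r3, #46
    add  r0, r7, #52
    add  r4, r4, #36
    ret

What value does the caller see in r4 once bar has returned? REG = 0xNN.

prologue: push r4 → mem[0xb5]=0xe3, sp=0xb5
body[0] sub  r6, r3, r3 → r6=0x00
body[1] add  r2, r3, r1 → r2=0x78
body[2] mov  r2, #0x44 → r2=0x44
body[3] sub  r2, r3, #46 → r2=0x03
body[4] add  r0, r7, #52 → r0=0x6e
body[5] add  r4, r4, #36 → r4=0x07
epilogue: pop r4=0xe3, sp=0xb6
r4 is callee-saved → restored

REG = 0xe3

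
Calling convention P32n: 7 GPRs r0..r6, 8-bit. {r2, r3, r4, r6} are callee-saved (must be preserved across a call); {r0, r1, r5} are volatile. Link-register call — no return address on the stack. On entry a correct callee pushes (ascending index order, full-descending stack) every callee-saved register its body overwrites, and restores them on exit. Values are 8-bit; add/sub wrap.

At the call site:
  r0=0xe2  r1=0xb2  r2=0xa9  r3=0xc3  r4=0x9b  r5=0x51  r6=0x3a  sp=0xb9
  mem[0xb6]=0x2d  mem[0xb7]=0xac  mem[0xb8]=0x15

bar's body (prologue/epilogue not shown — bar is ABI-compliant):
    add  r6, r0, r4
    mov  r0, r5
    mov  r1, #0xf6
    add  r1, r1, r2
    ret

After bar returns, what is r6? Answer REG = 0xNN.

prologue: push r6 → mem[0xb8]=0x3a, sp=0xb8
body[0] add  r6, r0, r4 → r6=0x7d
body[1] mov  r0, r5 → r0=0x51
body[2] mov  r1, #0xf6 → r1=0xf6
body[3] add  r1, r1, r2 → r1=0x9f
epilogue: pop r6=0x3a, sp=0xb9
r6 is callee-saved → restored

REG = 0x3a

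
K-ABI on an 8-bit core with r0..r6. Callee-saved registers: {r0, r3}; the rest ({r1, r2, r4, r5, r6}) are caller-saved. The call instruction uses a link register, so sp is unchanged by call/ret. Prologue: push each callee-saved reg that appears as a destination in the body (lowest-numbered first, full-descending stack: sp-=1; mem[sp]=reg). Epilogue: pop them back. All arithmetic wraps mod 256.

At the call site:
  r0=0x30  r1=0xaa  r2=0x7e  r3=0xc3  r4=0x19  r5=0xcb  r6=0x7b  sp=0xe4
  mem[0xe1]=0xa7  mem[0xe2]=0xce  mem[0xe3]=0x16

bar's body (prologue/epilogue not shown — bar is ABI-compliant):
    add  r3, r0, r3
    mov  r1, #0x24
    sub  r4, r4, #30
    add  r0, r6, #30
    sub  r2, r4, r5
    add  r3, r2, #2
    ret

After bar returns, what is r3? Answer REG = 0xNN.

REG = 0xc3

prologue: push r0 -> mem[0xe3]=0x30, sp=0xe3
prologue: push r3 -> mem[0xe2]=0xc3, sp=0xe2
body[0] add  r3, r0, r3 -> r3=0xf3
body[1] mov  r1, #0x24 -> r1=0x24
body[2] sub  r4, r4, #30 -> r4=0xfb
body[3] add  r0, r6, #30 -> r0=0x99
body[4] sub  r2, r4, r5 -> r2=0x30
body[5] add  r3, r2, #2 -> r3=0x32
epilogue: pop r3=0xc3, sp=0xe3
epilogue: pop r0=0x30, sp=0xe4
r3 is callee-saved -> restored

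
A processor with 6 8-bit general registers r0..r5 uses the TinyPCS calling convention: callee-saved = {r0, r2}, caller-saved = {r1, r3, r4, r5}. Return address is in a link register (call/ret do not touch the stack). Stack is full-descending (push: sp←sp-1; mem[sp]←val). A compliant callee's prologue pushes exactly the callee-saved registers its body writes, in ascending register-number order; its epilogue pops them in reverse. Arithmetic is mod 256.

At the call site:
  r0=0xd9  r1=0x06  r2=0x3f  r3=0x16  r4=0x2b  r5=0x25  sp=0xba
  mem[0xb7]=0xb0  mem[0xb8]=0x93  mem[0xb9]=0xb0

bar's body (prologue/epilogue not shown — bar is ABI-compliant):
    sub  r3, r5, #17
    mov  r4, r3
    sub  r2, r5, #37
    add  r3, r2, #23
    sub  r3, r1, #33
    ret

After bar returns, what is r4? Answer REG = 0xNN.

prologue: push r2 → mem[0xb9]=0x3f, sp=0xb9
body[0] sub  r3, r5, #17 → r3=0x14
body[1] mov  r4, r3 → r4=0x14
body[2] sub  r2, r5, #37 → r2=0x00
body[3] add  r3, r2, #23 → r3=0x17
body[4] sub  r3, r1, #33 → r3=0xe5
epilogue: pop r2=0x3f, sp=0xba
r4 is caller-saved → body value

REG = 0x14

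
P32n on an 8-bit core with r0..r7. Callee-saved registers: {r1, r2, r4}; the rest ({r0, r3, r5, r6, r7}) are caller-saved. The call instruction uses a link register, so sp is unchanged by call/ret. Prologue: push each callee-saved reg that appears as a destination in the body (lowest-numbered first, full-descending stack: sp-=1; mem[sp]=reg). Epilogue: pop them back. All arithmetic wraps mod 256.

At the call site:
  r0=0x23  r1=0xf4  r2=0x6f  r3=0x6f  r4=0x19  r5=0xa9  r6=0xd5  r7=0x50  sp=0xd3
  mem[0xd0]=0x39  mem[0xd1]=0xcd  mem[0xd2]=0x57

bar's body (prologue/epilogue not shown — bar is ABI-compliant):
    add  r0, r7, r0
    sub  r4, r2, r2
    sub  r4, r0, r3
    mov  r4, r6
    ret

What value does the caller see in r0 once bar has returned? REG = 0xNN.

REG = 0x73

prologue: push r4 -> mem[0xd2]=0x19, sp=0xd2
body[0] add  r0, r7, r0 -> r0=0x73
body[1] sub  r4, r2, r2 -> r4=0x00
body[2] sub  r4, r0, r3 -> r4=0x04
body[3] mov  r4, r6 -> r4=0xd5
epilogue: pop r4=0x19, sp=0xd3
r0 is caller-saved -> body value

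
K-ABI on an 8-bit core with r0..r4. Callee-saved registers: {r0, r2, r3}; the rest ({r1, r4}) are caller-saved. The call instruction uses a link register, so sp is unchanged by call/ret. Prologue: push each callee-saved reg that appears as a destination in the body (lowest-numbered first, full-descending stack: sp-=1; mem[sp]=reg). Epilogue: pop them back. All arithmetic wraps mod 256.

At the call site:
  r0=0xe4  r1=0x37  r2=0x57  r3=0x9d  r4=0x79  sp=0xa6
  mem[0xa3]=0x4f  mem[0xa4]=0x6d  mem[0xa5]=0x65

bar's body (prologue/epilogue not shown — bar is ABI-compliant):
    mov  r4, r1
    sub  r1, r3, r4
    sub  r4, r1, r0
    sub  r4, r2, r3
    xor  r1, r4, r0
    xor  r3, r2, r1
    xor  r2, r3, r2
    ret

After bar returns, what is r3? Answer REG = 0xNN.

REG = 0x9d

prologue: push r2 → mem[0xa5]=0x57, sp=0xa5
prologue: push r3 → mem[0xa4]=0x9d, sp=0xa4
body[0] mov  r4, r1 → r4=0x37
body[1] sub  r1, r3, r4 → r1=0x66
body[2] sub  r4, r1, r0 → r4=0x82
body[3] sub  r4, r2, r3 → r4=0xba
body[4] xor  r1, r4, r0 → r1=0x5e
body[5] xor  r3, r2, r1 → r3=0x09
body[6] xor  r2, r3, r2 → r2=0x5e
epilogue: pop r3=0x9d, sp=0xa5
epilogue: pop r2=0x57, sp=0xa6
r3 is callee-saved → restored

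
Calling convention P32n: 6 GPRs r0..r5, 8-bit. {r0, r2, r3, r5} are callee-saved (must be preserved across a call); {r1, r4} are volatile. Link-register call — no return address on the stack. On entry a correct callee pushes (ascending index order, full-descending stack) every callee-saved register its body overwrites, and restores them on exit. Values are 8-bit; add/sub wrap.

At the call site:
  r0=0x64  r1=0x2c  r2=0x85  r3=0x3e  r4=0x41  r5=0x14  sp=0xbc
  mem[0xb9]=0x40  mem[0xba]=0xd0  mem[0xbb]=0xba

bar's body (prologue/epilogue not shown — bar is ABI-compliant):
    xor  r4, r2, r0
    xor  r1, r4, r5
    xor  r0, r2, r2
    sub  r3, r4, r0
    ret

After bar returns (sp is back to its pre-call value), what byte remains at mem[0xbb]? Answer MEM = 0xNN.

prologue: push r0 → mem[0xbb]=0x64, sp=0xbb
prologue: push r3 → mem[0xba]=0x3e, sp=0xba
body[0] xor  r4, r2, r0 → r4=0xe1
body[1] xor  r1, r4, r5 → r1=0xf5
body[2] xor  r0, r2, r2 → r0=0x00
body[3] sub  r3, r4, r0 → r3=0xe1
epilogue: pop r3=0x3e, sp=0xbb
epilogue: pop r0=0x64, sp=0xbc
prologue pushed ['r0', 'r3'] at ['0xbb', '0xba']

MEM = 0x64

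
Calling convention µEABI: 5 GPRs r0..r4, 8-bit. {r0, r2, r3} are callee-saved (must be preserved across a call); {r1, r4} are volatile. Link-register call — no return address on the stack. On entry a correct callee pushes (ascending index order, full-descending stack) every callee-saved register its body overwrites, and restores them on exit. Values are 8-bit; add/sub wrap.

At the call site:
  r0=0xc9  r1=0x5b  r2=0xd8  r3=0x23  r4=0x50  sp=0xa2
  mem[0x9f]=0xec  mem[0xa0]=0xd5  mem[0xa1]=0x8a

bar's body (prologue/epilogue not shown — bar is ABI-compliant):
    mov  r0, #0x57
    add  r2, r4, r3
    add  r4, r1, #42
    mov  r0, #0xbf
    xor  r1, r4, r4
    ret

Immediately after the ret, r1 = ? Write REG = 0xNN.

REG = 0x00

prologue: push r0 -> mem[0xa1]=0xc9, sp=0xa1
prologue: push r2 -> mem[0xa0]=0xd8, sp=0xa0
body[0] mov  r0, #0x57 -> r0=0x57
body[1] add  r2, r4, r3 -> r2=0x73
body[2] add  r4, r1, #42 -> r4=0x85
body[3] mov  r0, #0xbf -> r0=0xbf
body[4] xor  r1, r4, r4 -> r1=0x00
epilogue: pop r2=0xd8, sp=0xa1
epilogue: pop r0=0xc9, sp=0xa2
r1 is caller-saved -> body value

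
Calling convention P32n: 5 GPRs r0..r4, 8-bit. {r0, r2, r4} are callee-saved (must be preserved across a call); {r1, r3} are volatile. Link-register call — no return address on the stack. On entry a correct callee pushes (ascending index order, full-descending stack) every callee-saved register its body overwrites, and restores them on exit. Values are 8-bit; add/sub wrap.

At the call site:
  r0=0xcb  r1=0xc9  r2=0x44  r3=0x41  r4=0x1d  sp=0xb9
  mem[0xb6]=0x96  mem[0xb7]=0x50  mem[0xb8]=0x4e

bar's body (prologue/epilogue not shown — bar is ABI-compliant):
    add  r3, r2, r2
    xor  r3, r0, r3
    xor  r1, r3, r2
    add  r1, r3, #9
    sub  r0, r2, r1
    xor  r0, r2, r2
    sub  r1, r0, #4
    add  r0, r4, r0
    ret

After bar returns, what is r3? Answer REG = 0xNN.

prologue: push r0 -> mem[0xb8]=0xcb, sp=0xb8
body[0] add  r3, r2, r2 -> r3=0x88
body[1] xor  r3, r0, r3 -> r3=0x43
body[2] xor  r1, r3, r2 -> r1=0x07
body[3] add  r1, r3, #9 -> r1=0x4c
body[4] sub  r0, r2, r1 -> r0=0xf8
body[5] xor  r0, r2, r2 -> r0=0x00
body[6] sub  r1, r0, #4 -> r1=0xfc
body[7] add  r0, r4, r0 -> r0=0x1d
epilogue: pop r0=0xcb, sp=0xb9
r3 is caller-saved -> body value

REG = 0x43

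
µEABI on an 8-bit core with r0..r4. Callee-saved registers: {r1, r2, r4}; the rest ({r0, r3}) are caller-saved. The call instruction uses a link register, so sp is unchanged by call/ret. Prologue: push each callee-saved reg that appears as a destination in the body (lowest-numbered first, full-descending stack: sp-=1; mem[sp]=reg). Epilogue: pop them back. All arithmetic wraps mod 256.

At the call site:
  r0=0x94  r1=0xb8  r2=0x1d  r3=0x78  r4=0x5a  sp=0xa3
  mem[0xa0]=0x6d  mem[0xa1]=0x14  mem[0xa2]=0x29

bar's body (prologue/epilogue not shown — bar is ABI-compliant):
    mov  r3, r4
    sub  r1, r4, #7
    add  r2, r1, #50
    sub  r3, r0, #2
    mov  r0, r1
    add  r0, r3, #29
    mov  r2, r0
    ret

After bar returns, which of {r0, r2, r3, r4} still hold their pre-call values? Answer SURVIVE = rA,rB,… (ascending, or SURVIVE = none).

prologue: push r1 → mem[0xa2]=0xb8, sp=0xa2
prologue: push r2 → mem[0xa1]=0x1d, sp=0xa1
body[0] mov  r3, r4 → r3=0x5a
body[1] sub  r1, r4, #7 → r1=0x53
body[2] add  r2, r1, #50 → r2=0x85
body[3] sub  r3, r0, #2 → r3=0x92
body[4] mov  r0, r1 → r0=0x53
body[5] add  r0, r3, #29 → r0=0xaf
body[6] mov  r2, r0 → r2=0xaf
epilogue: pop r2=0x1d, sp=0xa2
epilogue: pop r1=0xb8, sp=0xa3
r0: caller-saved, written=True
r2: callee-saved, written=True
r3: caller-saved, written=True
r4: callee-saved, written=False

SURVIVE = r2,r4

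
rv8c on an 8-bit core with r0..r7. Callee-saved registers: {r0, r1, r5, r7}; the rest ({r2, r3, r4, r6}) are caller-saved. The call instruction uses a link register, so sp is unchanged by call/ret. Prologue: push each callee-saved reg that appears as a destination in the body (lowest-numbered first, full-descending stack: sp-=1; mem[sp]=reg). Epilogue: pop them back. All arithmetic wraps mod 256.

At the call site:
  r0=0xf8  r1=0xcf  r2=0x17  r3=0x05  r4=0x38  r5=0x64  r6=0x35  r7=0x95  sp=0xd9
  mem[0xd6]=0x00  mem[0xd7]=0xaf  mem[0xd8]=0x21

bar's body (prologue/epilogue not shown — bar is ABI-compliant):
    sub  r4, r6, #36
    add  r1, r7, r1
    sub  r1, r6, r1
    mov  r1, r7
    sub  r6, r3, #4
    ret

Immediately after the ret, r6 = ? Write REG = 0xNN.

REG = 0x01

prologue: push r1 → mem[0xd8]=0xcf, sp=0xd8
body[0] sub  r4, r6, #36 → r4=0x11
body[1] add  r1, r7, r1 → r1=0x64
body[2] sub  r1, r6, r1 → r1=0xd1
body[3] mov  r1, r7 → r1=0x95
body[4] sub  r6, r3, #4 → r6=0x01
epilogue: pop r1=0xcf, sp=0xd9
r6 is caller-saved → body value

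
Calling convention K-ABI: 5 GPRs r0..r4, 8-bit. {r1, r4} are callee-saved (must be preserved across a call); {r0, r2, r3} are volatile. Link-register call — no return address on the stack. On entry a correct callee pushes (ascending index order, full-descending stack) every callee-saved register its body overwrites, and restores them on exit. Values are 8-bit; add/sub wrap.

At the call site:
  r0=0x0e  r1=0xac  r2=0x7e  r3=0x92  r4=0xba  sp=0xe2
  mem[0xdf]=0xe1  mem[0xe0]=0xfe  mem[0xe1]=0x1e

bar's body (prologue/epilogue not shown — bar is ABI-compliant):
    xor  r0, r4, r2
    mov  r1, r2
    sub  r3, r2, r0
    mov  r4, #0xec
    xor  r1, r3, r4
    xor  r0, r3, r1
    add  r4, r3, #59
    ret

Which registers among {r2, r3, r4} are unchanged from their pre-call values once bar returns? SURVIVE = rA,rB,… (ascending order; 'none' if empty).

prologue: push r1 -> mem[0xe1]=0xac, sp=0xe1
prologue: push r4 -> mem[0xe0]=0xba, sp=0xe0
body[0] xor  r0, r4, r2 -> r0=0xc4
body[1] mov  r1, r2 -> r1=0x7e
body[2] sub  r3, r2, r0 -> r3=0xba
body[3] mov  r4, #0xec -> r4=0xec
body[4] xor  r1, r3, r4 -> r1=0x56
body[5] xor  r0, r3, r1 -> r0=0xec
body[6] add  r4, r3, #59 -> r4=0xf5
epilogue: pop r4=0xba, sp=0xe1
epilogue: pop r1=0xac, sp=0xe2
r2: caller-saved, written=False
r3: caller-saved, written=True
r4: callee-saved, written=True

SURVIVE = r2,r4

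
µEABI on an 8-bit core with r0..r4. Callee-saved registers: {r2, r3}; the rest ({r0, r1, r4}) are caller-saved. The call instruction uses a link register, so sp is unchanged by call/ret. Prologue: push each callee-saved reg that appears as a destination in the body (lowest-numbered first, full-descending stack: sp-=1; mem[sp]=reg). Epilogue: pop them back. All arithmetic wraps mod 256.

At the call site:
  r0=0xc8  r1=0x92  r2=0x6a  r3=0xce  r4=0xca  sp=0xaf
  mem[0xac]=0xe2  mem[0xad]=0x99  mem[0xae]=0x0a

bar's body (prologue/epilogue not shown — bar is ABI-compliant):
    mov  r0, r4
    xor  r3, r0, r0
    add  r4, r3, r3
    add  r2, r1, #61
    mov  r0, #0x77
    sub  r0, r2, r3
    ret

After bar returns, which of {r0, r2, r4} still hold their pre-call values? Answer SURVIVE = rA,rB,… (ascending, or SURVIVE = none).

SURVIVE = r2

prologue: push r2 → mem[0xae]=0x6a, sp=0xae
prologue: push r3 → mem[0xad]=0xce, sp=0xad
body[0] mov  r0, r4 → r0=0xca
body[1] xor  r3, r0, r0 → r3=0x00
body[2] add  r4, r3, r3 → r4=0x00
body[3] add  r2, r1, #61 → r2=0xcf
body[4] mov  r0, #0x77 → r0=0x77
body[5] sub  r0, r2, r3 → r0=0xcf
epilogue: pop r3=0xce, sp=0xae
epilogue: pop r2=0x6a, sp=0xaf
r0: caller-saved, written=True
r2: callee-saved, written=True
r4: caller-saved, written=True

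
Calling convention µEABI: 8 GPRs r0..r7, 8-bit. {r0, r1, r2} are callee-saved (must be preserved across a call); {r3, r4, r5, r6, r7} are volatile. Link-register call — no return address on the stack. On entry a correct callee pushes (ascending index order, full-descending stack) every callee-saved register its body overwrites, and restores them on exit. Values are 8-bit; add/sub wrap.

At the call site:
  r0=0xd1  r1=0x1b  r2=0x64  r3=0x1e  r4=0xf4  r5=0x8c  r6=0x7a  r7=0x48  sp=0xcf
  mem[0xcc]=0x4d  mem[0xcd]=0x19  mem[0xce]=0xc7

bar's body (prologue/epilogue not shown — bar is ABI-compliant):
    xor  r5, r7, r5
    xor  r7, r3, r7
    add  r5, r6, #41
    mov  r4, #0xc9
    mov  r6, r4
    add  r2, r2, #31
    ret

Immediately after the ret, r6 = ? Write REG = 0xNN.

prologue: push r2 → mem[0xce]=0x64, sp=0xce
body[0] xor  r5, r7, r5 → r5=0xc4
body[1] xor  r7, r3, r7 → r7=0x56
body[2] add  r5, r6, #41 → r5=0xa3
body[3] mov  r4, #0xc9 → r4=0xc9
body[4] mov  r6, r4 → r6=0xc9
body[5] add  r2, r2, #31 → r2=0x83
epilogue: pop r2=0x64, sp=0xcf
r6 is caller-saved → body value

REG = 0xc9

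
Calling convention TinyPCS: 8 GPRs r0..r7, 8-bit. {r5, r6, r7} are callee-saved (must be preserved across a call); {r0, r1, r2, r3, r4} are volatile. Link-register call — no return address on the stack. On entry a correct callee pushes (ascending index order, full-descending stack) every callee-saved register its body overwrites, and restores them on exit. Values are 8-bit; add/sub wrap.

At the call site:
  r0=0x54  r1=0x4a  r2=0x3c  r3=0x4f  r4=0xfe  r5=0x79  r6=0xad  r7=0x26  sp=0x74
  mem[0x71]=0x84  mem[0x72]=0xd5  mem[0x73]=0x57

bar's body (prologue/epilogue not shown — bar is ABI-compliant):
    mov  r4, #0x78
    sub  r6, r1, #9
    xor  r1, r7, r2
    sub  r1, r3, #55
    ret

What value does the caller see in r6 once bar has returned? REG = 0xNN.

REG = 0xad

prologue: push r6 -> mem[0x73]=0xad, sp=0x73
body[0] mov  r4, #0x78 -> r4=0x78
body[1] sub  r6, r1, #9 -> r6=0x41
body[2] xor  r1, r7, r2 -> r1=0x1a
body[3] sub  r1, r3, #55 -> r1=0x18
epilogue: pop r6=0xad, sp=0x74
r6 is callee-saved -> restored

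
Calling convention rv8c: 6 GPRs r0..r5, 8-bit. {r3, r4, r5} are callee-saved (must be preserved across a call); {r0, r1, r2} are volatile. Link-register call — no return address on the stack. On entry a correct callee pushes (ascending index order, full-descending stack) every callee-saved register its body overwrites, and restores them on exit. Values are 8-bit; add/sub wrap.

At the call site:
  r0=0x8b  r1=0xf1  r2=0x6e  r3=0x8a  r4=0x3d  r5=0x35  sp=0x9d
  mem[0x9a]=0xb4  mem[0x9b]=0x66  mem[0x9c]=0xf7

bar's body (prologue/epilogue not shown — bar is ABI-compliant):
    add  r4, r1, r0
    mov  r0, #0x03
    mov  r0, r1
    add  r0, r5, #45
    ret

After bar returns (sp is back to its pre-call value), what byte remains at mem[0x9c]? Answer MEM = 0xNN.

MEM = 0x3d

prologue: push r4 → mem[0x9c]=0x3d, sp=0x9c
body[0] add  r4, r1, r0 → r4=0x7c
body[1] mov  r0, #0x03 → r0=0x03
body[2] mov  r0, r1 → r0=0xf1
body[3] add  r0, r5, #45 → r0=0x62
epilogue: pop r4=0x3d, sp=0x9d
prologue pushed ['r4'] at ['0x9c']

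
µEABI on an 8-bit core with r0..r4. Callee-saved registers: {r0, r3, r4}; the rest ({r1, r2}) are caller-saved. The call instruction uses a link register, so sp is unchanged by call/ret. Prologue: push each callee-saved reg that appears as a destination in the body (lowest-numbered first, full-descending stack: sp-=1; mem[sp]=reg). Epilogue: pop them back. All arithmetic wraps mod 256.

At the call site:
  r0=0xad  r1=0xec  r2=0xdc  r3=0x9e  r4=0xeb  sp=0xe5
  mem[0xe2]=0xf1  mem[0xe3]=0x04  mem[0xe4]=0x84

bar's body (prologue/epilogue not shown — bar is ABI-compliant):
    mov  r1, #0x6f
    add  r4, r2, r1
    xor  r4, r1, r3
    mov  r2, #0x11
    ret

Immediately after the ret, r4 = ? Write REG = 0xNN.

REG = 0xeb

prologue: push r4 -> mem[0xe4]=0xeb, sp=0xe4
body[0] mov  r1, #0x6f -> r1=0x6f
body[1] add  r4, r2, r1 -> r4=0x4b
body[2] xor  r4, r1, r3 -> r4=0xf1
body[3] mov  r2, #0x11 -> r2=0x11
epilogue: pop r4=0xeb, sp=0xe5
r4 is callee-saved -> restored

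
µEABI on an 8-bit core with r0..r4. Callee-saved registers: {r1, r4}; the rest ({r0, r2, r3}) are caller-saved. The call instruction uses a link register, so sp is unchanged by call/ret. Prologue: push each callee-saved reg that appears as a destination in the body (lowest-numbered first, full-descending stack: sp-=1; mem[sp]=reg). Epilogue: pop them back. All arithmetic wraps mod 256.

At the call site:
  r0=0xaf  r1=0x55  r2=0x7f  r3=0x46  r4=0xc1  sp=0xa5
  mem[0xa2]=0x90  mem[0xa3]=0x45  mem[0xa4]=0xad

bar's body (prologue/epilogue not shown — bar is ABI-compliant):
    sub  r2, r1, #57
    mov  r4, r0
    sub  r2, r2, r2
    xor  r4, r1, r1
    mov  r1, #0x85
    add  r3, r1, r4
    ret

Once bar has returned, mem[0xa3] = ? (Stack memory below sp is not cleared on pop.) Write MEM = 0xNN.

prologue: push r1 -> mem[0xa4]=0x55, sp=0xa4
prologue: push r4 -> mem[0xa3]=0xc1, sp=0xa3
body[0] sub  r2, r1, #57 -> r2=0x1c
body[1] mov  r4, r0 -> r4=0xaf
body[2] sub  r2, r2, r2 -> r2=0x00
body[3] xor  r4, r1, r1 -> r4=0x00
body[4] mov  r1, #0x85 -> r1=0x85
body[5] add  r3, r1, r4 -> r3=0x85
epilogue: pop r4=0xc1, sp=0xa4
epilogue: pop r1=0x55, sp=0xa5
prologue pushed ['r1', 'r4'] at ['0xa4', '0xa3']

MEM = 0xc1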